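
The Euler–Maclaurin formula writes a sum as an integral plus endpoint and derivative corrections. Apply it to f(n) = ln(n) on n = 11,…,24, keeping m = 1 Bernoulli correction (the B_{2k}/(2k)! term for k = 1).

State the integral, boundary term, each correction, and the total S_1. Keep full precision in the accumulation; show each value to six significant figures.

The integral term ∫_11^24 ln(x) dx = 36.8964.
Boundary: ½(f(11) + f(24)) = ½(2.39790 + 3.17805) = 2.78797.
Running total after boundary: 39.6844.
Order-1 term: 1/12 · (0.0416667 − 0.0909091) = -0.00410354.

S_1 ≈ 39.6803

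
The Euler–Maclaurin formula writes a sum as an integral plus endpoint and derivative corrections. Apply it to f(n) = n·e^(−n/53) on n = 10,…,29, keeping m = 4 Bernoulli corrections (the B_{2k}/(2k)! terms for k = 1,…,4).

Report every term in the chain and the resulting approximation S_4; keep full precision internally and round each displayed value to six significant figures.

∫_10^29 x·e^(−x/53) dx evaluates to 250.335.
½[f(10) + f(29)] = ½[8.28052 + 16.7790] = 12.5297.
Running total after boundary: 262.865.
k=1: B_{2}/(2)! × [f^{(1)}(29) − f^{(1)}(10)] = 1/12 × (0.262001 − 0.671816) = -0.0341513.
After k=1: 262.831.
k=2: B_{4}/(4)! × [f^{(3)}(29) − f^{(3)}(10)] = −1/720 × (0.000505223 − 0.000828736) = 4.49324e-07.
After k=2: 262.831.
k=3: B_{6}/(6)! × [f^{(5)}(29) − f^{(5)}(10)] = 1/30240 × (3.26513e-07 − 5.04915e-07) = -5.89956e-12.
After k=3: 262.831.
k=4: B_{8}/(8)! × [f^{(7)}(29) − f^{(7)}(10)] = −1/1209600 × (1.68447e-10 − 2.54468e-10) = 7.11159e-17.

S_4 ≈ 262.831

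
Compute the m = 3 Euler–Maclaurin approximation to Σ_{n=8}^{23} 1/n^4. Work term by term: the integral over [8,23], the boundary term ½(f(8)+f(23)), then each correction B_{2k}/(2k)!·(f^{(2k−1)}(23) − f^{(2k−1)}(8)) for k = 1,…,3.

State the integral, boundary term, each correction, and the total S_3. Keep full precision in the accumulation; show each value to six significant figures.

S_3 ≈ 0.000757545

Integral: ∫_8^23 1/x^4 dx = 0.000623645.
Endpoint term: (f(8) + f(23))/2 = (0.000244141 + 3.57346e-06)/2 = 0.000123857.
Running total after boundary: 0.000747502.
Order-1 term: 1/12 · (-6.21471e-07 − (-0.000122070)) = 1.01207e-05.
After k=1: 0.000757623.
Order-2 term: −1/720 · (-3.52441e-08 − (-5.72205e-05)) = -7.94239e-08.
After k=2: 0.000757544.
Order-3 term: 1/30240 · (-3.73094e-09 − (-5.00679e-05)) = 1.65556e-09.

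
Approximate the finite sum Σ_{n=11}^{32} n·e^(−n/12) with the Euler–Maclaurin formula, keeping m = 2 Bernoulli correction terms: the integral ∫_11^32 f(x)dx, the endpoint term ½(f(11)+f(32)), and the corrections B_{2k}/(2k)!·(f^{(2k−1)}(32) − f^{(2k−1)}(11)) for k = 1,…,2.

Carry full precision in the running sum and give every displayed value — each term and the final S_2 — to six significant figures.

S_2 ≈ 76.9697

Integral: ∫_11^32 x·e^(−x/12) dx = 73.6712.
½[f(11) + f(32)] = ½[4.39835 + 2.22347] = 3.31091.
Running total after boundary: 76.9822.
Order-1 term: 1/12 · (-0.115806 − 0.0333208) = -0.0124272.
After k=1: 76.9697.
Order-2 term: −1/720 · (0.000160841 − 0.00578486) = 7.81114e-06.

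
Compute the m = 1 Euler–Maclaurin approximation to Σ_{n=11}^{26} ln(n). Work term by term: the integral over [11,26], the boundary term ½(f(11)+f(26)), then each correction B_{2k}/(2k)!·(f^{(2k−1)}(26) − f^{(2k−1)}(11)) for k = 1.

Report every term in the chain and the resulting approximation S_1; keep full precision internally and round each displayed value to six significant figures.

∫_11^26 ln(x) dx evaluates to 43.3337.
½[f(11) + f(26)] = ½[2.39790 + 3.25810] = 2.82800.
Running total after boundary: 46.1617.
Correction k=1: B_{2}/2! · (f^{(1)}(26) − f^{(1)}(11)) = 1/12 · (0.0384615 − 0.0909091) = -0.00437063.

S_1 ≈ 46.1573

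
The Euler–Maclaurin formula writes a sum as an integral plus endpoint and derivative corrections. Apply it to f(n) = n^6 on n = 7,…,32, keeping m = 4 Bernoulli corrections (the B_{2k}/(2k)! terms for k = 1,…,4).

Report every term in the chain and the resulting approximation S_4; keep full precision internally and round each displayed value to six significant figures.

∫_7^32 x^6 dx evaluates to 4.90842e+09.
Endpoint term: (f(7) + f(32))/2 = (117649 + 1.07374e+09)/2 = 5.36930e+08.
So far: 5.44535e+09.
Correction k=1: B_{2}/2! · (f^{(1)}(32) − f^{(1)}(7)) = 1/12 · (2.01327e+08 − 100842) = 1.67688e+07.
Running total after k=1: 5.46211e+09.
Correction k=2: B_{4}/4! · (f^{(3)}(32) − f^{(3)}(7)) = −1/720 · (3.93216e+06 − 41160.0) = -5404.17.
Running total after k=2: 5.46211e+09.
Correction k=3: B_{6}/6! · (f^{(5)}(32) − f^{(5)}(7)) = 1/30240 · (23040.0 − 5040.00) = 0.595238.
Running total after k=3: 5.46211e+09.
Correction k=4: B_{8}/8! · (f^{(7)}(32) − f^{(7)}(7)) = −1/1209600 · (0.00000 − 0.00000) = 0.00000.

S_4 ≈ 5.46211e+09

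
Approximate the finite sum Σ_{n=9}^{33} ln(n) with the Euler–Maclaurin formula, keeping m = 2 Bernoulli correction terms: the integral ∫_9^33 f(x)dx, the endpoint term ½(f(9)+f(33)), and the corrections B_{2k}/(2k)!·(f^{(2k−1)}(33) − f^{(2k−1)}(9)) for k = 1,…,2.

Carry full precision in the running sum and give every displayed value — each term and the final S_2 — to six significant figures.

S_2 ≈ 74.4499

∫_9^33 ln(x) dx evaluates to 71.6097.
Boundary: ½(f(9) + f(33)) = ½(2.19722 + 3.49651) = 2.84687.
So far: 74.4566.
k=1: B_{2}/(2)! × [f^{(1)}(33) − f^{(1)}(9)] = 1/12 × (0.0303030 − 0.111111) = -0.00673401.
After k=1: 74.4499.
k=2: B_{4}/(4)! × [f^{(3)}(33) − f^{(3)}(9)] = −1/720 × (5.56529e-05 − 0.00274348) = 3.73310e-06.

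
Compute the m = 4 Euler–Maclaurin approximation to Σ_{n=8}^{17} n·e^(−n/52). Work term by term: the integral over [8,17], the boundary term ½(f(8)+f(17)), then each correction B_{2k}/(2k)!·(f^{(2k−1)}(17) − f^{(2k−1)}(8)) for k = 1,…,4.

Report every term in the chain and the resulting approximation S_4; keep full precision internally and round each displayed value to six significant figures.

Integral: ∫_8^17 x·e^(−x/52) dx = 87.6527.
Endpoint term: (f(8) + f(17))/2 = (6.85923 + 12.2594)/2 = 9.55930.
So far: 97.2120.
Correction k=1: B_{2}/2! · (f^{(1)}(17) − f^{(1)}(8)) = 1/12 · (0.485382 − 0.725496) = -0.0200095.
Running total after k=1: 97.1920.
Correction k=2: B_{4}/4! · (f^{(3)}(17) − f^{(3)}(8)) = −1/720 · (0.000712892 − 0.000902479) = 2.63315e-07.
Running total after k=2: 97.1920.
Correction k=3: B_{6}/6! · (f^{(5)}(17) − f^{(5)}(8)) = 1/30240 · (4.60902e-07 − 5.68289e-07) = -3.55116e-12.
Running total after k=3: 97.1920.
Correction k=4: B_{8}/8! · (f^{(7)}(17) − f^{(7)}(8)) = −1/1209600 · (2.43403e-10 − 2.96901e-10) = 4.42284e-17.

S_4 ≈ 97.1920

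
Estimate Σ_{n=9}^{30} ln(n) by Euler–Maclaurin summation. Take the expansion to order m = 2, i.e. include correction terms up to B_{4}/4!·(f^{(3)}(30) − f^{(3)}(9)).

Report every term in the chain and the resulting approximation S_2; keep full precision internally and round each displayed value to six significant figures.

S_2 ≈ 64.0536

The integral term ∫_9^30 ln(x) dx = 61.2609.
½[f(9) + f(30)] = ½[2.19722 + 3.40120] = 2.79921.
Running total after boundary: 64.0601.
Correction k=1: B_{2}/2! · (f^{(1)}(30) − f^{(1)}(9)) = 1/12 · (0.0333333 − 0.111111) = -0.00648148.
After k=1: 64.0536.
Correction k=2: B_{4}/4! · (f^{(3)}(30) − f^{(3)}(9)) = −1/720 · (7.40741e-05 − 0.00274348) = 3.70751e-06.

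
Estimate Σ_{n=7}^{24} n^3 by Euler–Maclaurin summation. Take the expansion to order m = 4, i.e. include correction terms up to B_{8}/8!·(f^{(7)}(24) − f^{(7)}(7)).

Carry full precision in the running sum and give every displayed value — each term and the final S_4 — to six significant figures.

The integral term ∫_7^24 x^3 dx = 82343.8.
Boundary: ½(f(7) + f(24)) = ½(343.000 + 13824.0) = 7083.50.
So far: 89427.2.
Order-1 term: 1/12 · (1728.00 − 147.000) = 131.750.
Running total after k=1: 89559.0.
Order-2 term: −1/720 · (6.00000 − 6.00000) = 0.00000.
Running total after k=2: 89559.0.
Order-3 term: 1/30240 · (0.00000 − 0.00000) = 0.00000.
Running total after k=3: 89559.0.
Order-4 term: −1/1209600 · (0.00000 − 0.00000) = 0.00000.

S_4 ≈ 89559.0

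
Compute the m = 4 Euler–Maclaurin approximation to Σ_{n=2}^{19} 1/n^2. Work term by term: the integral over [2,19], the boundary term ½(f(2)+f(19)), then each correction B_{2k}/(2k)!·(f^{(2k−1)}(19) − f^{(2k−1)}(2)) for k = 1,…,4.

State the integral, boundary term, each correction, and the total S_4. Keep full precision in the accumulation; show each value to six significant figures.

S_4 ≈ 0.593642

Integral: ∫_2^19 1/x^2 dx = 0.447368.
Boundary: ½(f(2) + f(19)) = ½(0.250000 + 0.00277008) = 0.126385.
So far: 0.573753.
Correction k=1: B_{2}/2! · (f^{(1)}(19) − f^{(1)}(2)) = 1/12 · (-0.000291588 − (-0.250000)) = 0.0208090.
Partial sum through k=1: 0.594562.
Correction k=2: B_{4}/4! · (f^{(3)}(19) − f^{(3)}(2)) = −1/720 · (-9.69267e-06 − (-0.750000)) = -0.00104165.
Partial sum through k=2: 0.593521.
Correction k=3: B_{6}/6! · (f^{(5)}(19) − f^{(5)}(2)) = 1/30240 · (-8.05485e-07 − (-5.62500)) = 0.000186012.
Partial sum through k=3: 0.593707.
Correction k=4: B_{8}/8! · (f^{(7)}(19) − f^{(7)}(2)) = −1/1209600 · (-1.24951e-07 − (-78.7500)) = -6.51042e-05.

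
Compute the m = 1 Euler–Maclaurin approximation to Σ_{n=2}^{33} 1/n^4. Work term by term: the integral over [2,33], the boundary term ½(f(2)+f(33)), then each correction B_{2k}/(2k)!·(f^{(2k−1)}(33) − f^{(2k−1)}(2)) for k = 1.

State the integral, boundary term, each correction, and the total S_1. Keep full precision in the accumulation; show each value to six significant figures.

S_1 ≈ 0.0833245

Integral: ∫_2^33 1/x^4 dx = 0.0416574.
½[f(2) + f(33)] = ½[0.0625000 + 8.43226e-07] = 0.0312504.
Running total after boundary: 0.0729078.
k=1: B_{2}/(2)! × [f^{(1)}(33) − f^{(1)}(2)] = 1/12 × (-1.02209e-07 − (-0.125000)) = 0.0104167.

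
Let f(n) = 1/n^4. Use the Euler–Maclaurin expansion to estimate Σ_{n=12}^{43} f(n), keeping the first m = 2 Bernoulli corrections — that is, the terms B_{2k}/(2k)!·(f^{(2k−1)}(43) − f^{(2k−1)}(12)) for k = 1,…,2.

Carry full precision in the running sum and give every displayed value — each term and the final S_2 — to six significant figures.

Integral: ∫_12^43 1/x^4 dx = 0.000188709.
Boundary: ½(f(12) + f(43)) = ½(4.82253e-05 + 2.92500e-07) = 2.42589e-05.
Running total after boundary: 0.000212968.
Correction k=1: B_{2}/2! · (f^{(1)}(43) − f^{(1)}(12)) = 1/12 · (-2.72093e-08 − (-1.60751e-05)) = 1.33732e-06.
After k=1: 0.000214305.
Correction k=2: B_{4}/4! · (f^{(3)}(43) − f^{(3)}(12)) = −1/720 · (-4.41471e-10 − (-3.34898e-06)) = -4.65075e-09.

S_2 ≈ 0.000214300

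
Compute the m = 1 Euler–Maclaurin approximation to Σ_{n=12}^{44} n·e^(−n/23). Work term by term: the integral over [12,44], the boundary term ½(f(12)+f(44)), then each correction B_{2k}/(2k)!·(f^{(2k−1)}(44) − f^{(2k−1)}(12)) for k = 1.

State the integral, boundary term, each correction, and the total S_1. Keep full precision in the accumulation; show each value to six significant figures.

S_1 ≈ 257.033

The integral term ∫_12^44 x·e^(−x/23) dx = 250.259.
½[f(12) + f(44)] = ½[7.12185 + 6.49574] = 6.80879.
Running total after boundary: 257.068.
k=1: B_{2}/(2)! × [f^{(1)}(44) − f^{(1)}(12)] = 1/12 × (-0.134793 − 0.283842) = -0.0348862.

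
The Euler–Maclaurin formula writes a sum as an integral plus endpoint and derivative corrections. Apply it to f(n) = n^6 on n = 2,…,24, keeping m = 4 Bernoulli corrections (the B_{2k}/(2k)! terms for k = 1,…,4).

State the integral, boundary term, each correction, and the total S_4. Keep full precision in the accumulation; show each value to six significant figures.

The integral term ∫_2^24 x^6 dx = 6.55210e+08.
Boundary: ½(f(2) + f(24)) = ½(64.0000 + 1.91103e+08) = 9.55515e+07.
Integral + boundary = 7.50762e+08.
Order-1 term: 1/12 · (4.77757e+07 − 192.000) = 3.98130e+06.
After k=1: 7.54743e+08.
Order-2 term: −1/720 · (1.65888e+06 − 960.000) = -2302.67.
After k=2: 7.54741e+08.
Order-3 term: 1/30240 · (17280.0 − 1440.00) = 0.523810.
After k=3: 7.54741e+08.
Order-4 term: −1/1209600 · (0.00000 − 0.00000) = 0.00000.

S_4 ≈ 7.54741e+08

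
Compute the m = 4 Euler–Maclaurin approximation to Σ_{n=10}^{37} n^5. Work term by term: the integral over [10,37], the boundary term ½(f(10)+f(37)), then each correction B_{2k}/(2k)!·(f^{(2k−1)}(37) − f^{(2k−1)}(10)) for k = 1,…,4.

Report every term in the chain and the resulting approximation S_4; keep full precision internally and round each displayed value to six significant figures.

S_4 ≈ 4.62953e+08

Integral: ∫_10^37 x^5 dx = 4.27454e+08.
½[f(10) + f(37)] = ½[100000 + 6.93440e+07] = 3.47220e+07.
Integral + boundary = 4.62176e+08.
Correction k=1: B_{2}/2! · (f^{(1)}(37) − f^{(1)}(10)) = 1/12 · (9.37080e+06 − 50000.0) = 776734.
Running total after k=1: 4.62953e+08.
Correction k=2: B_{4}/4! · (f^{(3)}(37) − f^{(3)}(10)) = −1/720 · (82140.0 − 6000.00) = -105.750.
Running total after k=2: 4.62953e+08.
Correction k=3: B_{6}/6! · (f^{(5)}(37) − f^{(5)}(10)) = 1/30240 · (120.000 − 120.000) = 0.00000.
Running total after k=3: 4.62953e+08.
Correction k=4: B_{8}/8! · (f^{(7)}(37) − f^{(7)}(10)) = −1/1209600 · (0.00000 − 0.00000) = 0.00000.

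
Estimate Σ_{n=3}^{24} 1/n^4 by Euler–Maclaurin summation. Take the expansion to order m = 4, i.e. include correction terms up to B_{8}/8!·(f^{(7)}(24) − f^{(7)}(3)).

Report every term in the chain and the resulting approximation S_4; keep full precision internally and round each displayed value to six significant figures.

S_4 ≈ 0.0197999

Integral: ∫_3^24 1/x^4 dx = 0.0123216.
Endpoint term: (f(3) + f(24))/2 = (0.0123457 + 3.01408e-06)/2 = 0.00617435.
Running total after boundary: 0.0184959.
k=1: B_{2}/(2)! × [f^{(1)}(24) − f^{(1)}(3)] = 1/12 × (-5.02347e-07 − (-0.0164609)) = 0.00137170.
After k=1: 0.0198676.
k=2: B_{4}/(4)! × [f^{(3)}(24) − f^{(3)}(3)] = −1/720 × (-2.61639e-08 − (-0.0548697)) = -7.62079e-05.
After k=2: 0.0197914.
k=3: B_{6}/(6)! × [f^{(5)}(24) − f^{(5)}(3)] = 1/30240 × (-2.54371e-09 − (-0.341411)) = 1.12901e-05.
After k=3: 0.0198027.
k=4: B_{8}/(8)! × [f^{(7)}(24) − f^{(7)}(3)] = −1/1209600 × (-3.97455e-10 − (-3.41411)) = -2.82251e-06.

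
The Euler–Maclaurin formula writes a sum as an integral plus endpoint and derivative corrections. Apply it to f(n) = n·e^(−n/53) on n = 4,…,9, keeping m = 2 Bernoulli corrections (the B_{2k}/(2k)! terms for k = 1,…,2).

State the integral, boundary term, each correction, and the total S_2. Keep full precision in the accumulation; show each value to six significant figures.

∫_4^9 x·e^(−x/53) dx evaluates to 28.5856.
½[f(4) + f(9)] = ½[3.70922 + 7.59442] = 5.65182.
Running total after boundary: 34.2375.
Order-1 term: 1/12 · (0.700533 − 0.857321) = -0.0130656.
Partial sum through k=1: 34.2244.
Order-2 term: −1/720 · (0.000850189 − 0.000965444) = 1.60076e-07.

S_2 ≈ 34.2244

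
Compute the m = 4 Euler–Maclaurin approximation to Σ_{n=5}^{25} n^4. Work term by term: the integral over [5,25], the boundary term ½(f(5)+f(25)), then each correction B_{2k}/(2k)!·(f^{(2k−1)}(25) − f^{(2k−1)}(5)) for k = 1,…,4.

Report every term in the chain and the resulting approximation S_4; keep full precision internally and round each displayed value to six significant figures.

S_4 ≈ 2.15329e+06

The integral term ∫_5^25 x^4 dx = 1.95250e+06.
Boundary: ½(f(5) + f(25)) = ½(625.000 + 390625) = 195625.
Running total after boundary: 2.14812e+06.
k=1: B_{2}/(2)! × [f^{(1)}(25) − f^{(1)}(5)] = 1/12 × (62500.0 − 500.000) = 5166.67.
Running total after k=1: 2.15329e+06.
k=2: B_{4}/(4)! × [f^{(3)}(25) − f^{(3)}(5)] = −1/720 × (600.000 − 120.000) = -0.666667.
Running total after k=2: 2.15329e+06.
k=3: B_{6}/(6)! × [f^{(5)}(25) − f^{(5)}(5)] = 1/30240 × (0.00000 − 0.00000) = 0.00000.
Running total after k=3: 2.15329e+06.
k=4: B_{8}/(8)! × [f^{(7)}(25) − f^{(7)}(5)] = −1/1209600 × (0.00000 − 0.00000) = 0.00000.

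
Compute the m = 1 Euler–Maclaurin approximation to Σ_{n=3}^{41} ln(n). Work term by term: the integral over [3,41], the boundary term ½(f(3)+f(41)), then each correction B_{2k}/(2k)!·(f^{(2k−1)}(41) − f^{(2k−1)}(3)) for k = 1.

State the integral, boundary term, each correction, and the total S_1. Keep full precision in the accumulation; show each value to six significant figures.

∫_3^41 ln(x) dx evaluates to 110.961.
Endpoint term: (f(3) + f(41))/2 = (1.09861 + 3.71357)/2 = 2.40609.
So far: 113.367.
Order-1 term: 1/12 · (0.0243902 − 0.333333) = -0.0257453.

S_1 ≈ 113.341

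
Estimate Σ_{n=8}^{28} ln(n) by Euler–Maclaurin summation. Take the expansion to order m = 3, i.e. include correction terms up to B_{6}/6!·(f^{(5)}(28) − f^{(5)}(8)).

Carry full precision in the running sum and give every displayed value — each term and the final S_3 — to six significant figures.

∫_8^28 ln(x) dx evaluates to 56.6662.
½[f(8) + f(28)] = ½[2.07944 + 3.33220] = 2.70582.
Running total after boundary: 59.3720.
Correction k=1: B_{2}/2! · (f^{(1)}(28) − f^{(1)}(8)) = 1/12 · (0.0357143 − 0.125000) = -0.00744048.
Partial sum through k=1: 59.3646.
Correction k=2: B_{4}/4! · (f^{(3)}(28) − f^{(3)}(8)) = −1/720 · (9.11079e-05 − 0.00390625) = 5.29881e-06.
Partial sum through k=2: 59.3646.
Correction k=3: B_{6}/6! · (f^{(5)}(28) − f^{(5)}(8)) = 1/30240 · (1.39451e-06 − 0.000732422) = -2.41742e-08.

S_3 ≈ 59.3646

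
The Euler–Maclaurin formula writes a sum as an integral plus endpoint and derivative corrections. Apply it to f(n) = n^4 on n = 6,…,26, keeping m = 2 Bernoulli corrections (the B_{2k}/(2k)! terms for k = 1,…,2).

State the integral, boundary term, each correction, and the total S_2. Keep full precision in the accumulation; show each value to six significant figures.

S_2 ≈ 2.60964e+06

The integral term ∫_6^26 x^4 dx = 2.37472e+06.
Boundary: ½(f(6) + f(26)) = ½(1296.00 + 456976) = 229136.
Running total after boundary: 2.60386e+06.
k=1: B_{2}/(2)! × [f^{(1)}(26) − f^{(1)}(6)] = 1/12 × (70304.0 − 864.000) = 5786.67.
After k=1: 2.60964e+06.
k=2: B_{4}/(4)! × [f^{(3)}(26) − f^{(3)}(6)] = −1/720 × (624.000 − 144.000) = -0.666667.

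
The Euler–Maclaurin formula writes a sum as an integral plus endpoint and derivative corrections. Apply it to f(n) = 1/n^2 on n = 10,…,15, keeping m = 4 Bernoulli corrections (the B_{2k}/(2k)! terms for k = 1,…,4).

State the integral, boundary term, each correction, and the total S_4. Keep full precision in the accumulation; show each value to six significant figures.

∫_10^15 1/x^2 dx evaluates to 0.0333333.
Endpoint term: (f(10) + f(15))/2 = (0.0100000 + 0.00444444)/2 = 0.00722222.
So far: 0.0405556.
Correction k=1: B_{2}/2! · (f^{(1)}(15) − f^{(1)}(10)) = 1/12 · (-0.000592593 − (-0.00200000)) = 0.000117284.
Partial sum through k=1: 0.0406728.
Correction k=2: B_{4}/4! · (f^{(3)}(15) − f^{(3)}(10)) = −1/720 · (-3.16049e-05 − (-0.000240000)) = -2.89438e-07.
Partial sum through k=2: 0.0406726.
Correction k=3: B_{6}/6! · (f^{(5)}(15) − f^{(5)}(10)) = 1/30240 · (-4.21399e-06 − (-7.20000e-05)) = 2.24160e-09.
Partial sum through k=3: 0.0406726.
Correction k=4: B_{8}/8! · (f^{(7)}(15) − f^{(7)}(10)) = −1/1209600 · (-1.04882e-06 − (-4.03200e-05)) = -3.24663e-11.

S_4 ≈ 0.0406726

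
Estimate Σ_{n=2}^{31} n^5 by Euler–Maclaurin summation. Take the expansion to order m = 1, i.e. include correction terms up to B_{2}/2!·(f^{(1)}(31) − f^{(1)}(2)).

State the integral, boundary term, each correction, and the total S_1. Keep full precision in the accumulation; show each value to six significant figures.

∫_2^31 x^5 dx evaluates to 1.47917e+08.
½[f(2) + f(31)] = ½[32.0000 + 2.86292e+07] = 1.43146e+07.
Running total after boundary: 1.62232e+08.
k=1: B_{2}/(2)! × [f^{(1)}(31) − f^{(1)}(2)] = 1/12 × (4.61760e+06 − 80.0000) = 384794.

S_1 ≈ 1.62617e+08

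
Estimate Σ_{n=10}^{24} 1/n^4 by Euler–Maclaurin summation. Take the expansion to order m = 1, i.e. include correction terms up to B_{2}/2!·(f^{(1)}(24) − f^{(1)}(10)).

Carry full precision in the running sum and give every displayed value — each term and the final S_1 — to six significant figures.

Integral: ∫_10^24 1/x^4 dx = 0.000309221.
½[f(10) + f(24)] = ½[0.000100000 + 3.01408e-06] = 5.15070e-05.
Running total after boundary: 0.000360728.
Order-1 term: 1/12 · (-5.02347e-07 − (-4.00000e-05)) = 3.29147e-06.

S_1 ≈ 0.000364019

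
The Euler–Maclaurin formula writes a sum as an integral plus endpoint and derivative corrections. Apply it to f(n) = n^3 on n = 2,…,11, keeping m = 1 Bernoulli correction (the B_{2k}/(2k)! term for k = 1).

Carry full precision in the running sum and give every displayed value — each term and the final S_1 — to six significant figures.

S_1 ≈ 4355.00

Integral: ∫_2^11 x^3 dx = 3656.25.
Endpoint term: (f(2) + f(11))/2 = (8.00000 + 1331.00)/2 = 669.500.
Integral + boundary = 4325.75.
Correction k=1: B_{2}/2! · (f^{(1)}(11) − f^{(1)}(2)) = 1/12 · (363.000 − 12.0000) = 29.2500.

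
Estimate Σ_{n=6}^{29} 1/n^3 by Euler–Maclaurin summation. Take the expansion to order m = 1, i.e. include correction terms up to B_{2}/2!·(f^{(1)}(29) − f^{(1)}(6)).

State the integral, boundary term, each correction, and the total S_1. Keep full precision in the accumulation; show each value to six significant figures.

S_1 ≈ 0.0158222

Integral: ∫_6^29 1/x^3 dx = 0.0132944.
½[f(6) + f(29)] = ½[0.00462963 + 4.10021e-05] = 0.00233532.
Integral + boundary = 0.0156297.
Correction k=1: B_{2}/2! · (f^{(1)}(29) − f^{(1)}(6)) = 1/12 · (-4.24160e-06 − (-0.00231481)) = 0.000192548.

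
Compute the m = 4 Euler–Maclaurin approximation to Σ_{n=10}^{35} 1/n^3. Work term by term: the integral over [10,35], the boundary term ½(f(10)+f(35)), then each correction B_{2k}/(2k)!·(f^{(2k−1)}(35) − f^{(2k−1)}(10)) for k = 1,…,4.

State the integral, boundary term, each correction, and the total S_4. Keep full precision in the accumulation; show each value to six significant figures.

S_4 ≈ 0.00512825

Integral: ∫_10^35 1/x^3 dx = 0.00459184.
Endpoint term: (f(10) + f(35))/2 = (0.00100000 + 2.33236e-05)/2 = 0.000511662.
Running total after boundary: 0.00510350.
k=1: B_{2}/(2)! × [f^{(1)}(35) − f^{(1)}(10)] = 1/12 × (-1.99917e-06 − (-0.000300000)) = 2.48334e-05.
Partial sum through k=1: 0.00512833.
k=2: B_{4}/(4)! × [f^{(3)}(35) − f^{(3)}(10)] = −1/720 × (-3.26395e-08 − (-6.00000e-05)) = -8.32880e-08.
Partial sum through k=2: 0.00512825.
k=3: B_{6}/(6)! × [f^{(5)}(35) − f^{(5)}(10)] = 1/30240 × (-1.11907e-09 − (-2.52000e-05)) = 8.33296e-10.
Partial sum through k=3: 0.00512825.
k=4: B_{8}/(8)! × [f^{(7)}(35) − f^{(7)}(10)] = −1/1209600 × (-6.57737e-11 − (-1.81440e-05)) = -1.49999e-11.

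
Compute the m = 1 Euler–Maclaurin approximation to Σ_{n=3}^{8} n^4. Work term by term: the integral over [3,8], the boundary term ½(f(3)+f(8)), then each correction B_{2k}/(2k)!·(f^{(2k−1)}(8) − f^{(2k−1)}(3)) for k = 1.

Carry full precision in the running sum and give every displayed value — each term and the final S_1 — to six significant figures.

S_1 ≈ 8755.17

The integral term ∫_3^8 x^4 dx = 6505.00.
½[f(3) + f(8)] = ½[81.0000 + 4096.00] = 2088.50.
Integral + boundary = 8593.50.
k=1: B_{2}/(2)! × [f^{(1)}(8) − f^{(1)}(3)] = 1/12 × (2048.00 − 108.000) = 161.667.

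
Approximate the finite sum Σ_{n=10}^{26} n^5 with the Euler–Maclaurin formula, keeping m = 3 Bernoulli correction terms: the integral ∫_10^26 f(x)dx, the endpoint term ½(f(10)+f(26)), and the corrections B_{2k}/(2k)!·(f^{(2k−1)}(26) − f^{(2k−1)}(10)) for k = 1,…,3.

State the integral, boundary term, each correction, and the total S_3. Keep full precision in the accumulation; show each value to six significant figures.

S_3 ≈ 5.74962e+07

Integral: ∫_10^26 x^5 dx = 5.13193e+07.
Boundary: ½(f(10) + f(26)) = ½(100000 + 1.18814e+07) = 5.99069e+06.
Running total after boundary: 5.73100e+07.
Order-1 term: 1/12 · (2.28488e+06 − 50000.0) = 186240.
Partial sum through k=1: 5.74962e+07.
Order-2 term: −1/720 · (40560.0 − 6000.00) = -48.0000.
Partial sum through k=2: 5.74962e+07.
Order-3 term: 1/30240 · (120.000 − 120.000) = 0.00000.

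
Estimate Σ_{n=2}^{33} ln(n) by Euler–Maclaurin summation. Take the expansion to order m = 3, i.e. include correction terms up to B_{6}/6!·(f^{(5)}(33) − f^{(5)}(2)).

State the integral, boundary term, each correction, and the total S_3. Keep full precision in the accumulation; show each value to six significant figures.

Integral: ∫_2^33 ln(x) dx = 82.9985.
Boundary: ½(f(2) + f(33)) = ½(0.693147 + 3.49651) = 2.09483.
Integral + boundary = 85.0933.
k=1: B_{2}/(2)! × [f^{(1)}(33) − f^{(1)}(2)] = 1/12 × (0.0303030 − 0.500000) = -0.0391414.
After k=1: 85.0541.
k=2: B_{4}/(4)! × [f^{(3)}(33) − f^{(3)}(2)] = −1/720 × (5.56529e-05 − 0.250000) = 0.000347145.
After k=2: 85.0545.
k=3: B_{6}/(6)! × [f^{(5)}(33) − f^{(5)}(2)] = 1/30240 × (6.13256e-07 − 0.750000) = -2.48016e-05.

S_3 ≈ 85.0545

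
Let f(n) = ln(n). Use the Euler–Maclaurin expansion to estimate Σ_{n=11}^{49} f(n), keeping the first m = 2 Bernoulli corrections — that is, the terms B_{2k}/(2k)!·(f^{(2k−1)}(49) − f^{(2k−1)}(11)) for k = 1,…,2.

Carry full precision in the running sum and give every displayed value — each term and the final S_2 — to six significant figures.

The integral term ∫_11^49 ln(x) dx = 126.322.
Boundary: ½(f(11) + f(49)) = ½(2.39790 + 3.89182) = 3.14486.
Running total after boundary: 129.467.
Correction k=1: B_{2}/2! · (f^{(1)}(49) − f^{(1)}(11)) = 1/12 · (0.0204082 − 0.0909091) = -0.00587508.
Partial sum through k=1: 129.461.
Correction k=2: B_{4}/4! · (f^{(3)}(49) − f^{(3)}(11)) = −1/720 · (1.69997e-05 − 0.00150263) = 2.06337e-06.

S_2 ≈ 129.461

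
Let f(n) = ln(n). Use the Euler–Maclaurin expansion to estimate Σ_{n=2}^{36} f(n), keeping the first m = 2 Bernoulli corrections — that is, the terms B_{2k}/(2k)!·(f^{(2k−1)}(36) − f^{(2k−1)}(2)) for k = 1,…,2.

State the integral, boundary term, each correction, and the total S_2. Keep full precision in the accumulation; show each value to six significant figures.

S_2 ≈ 95.7197

∫_2^36 ln(x) dx evaluates to 93.6204.
Boundary: ½(f(2) + f(36)) = ½(0.693147 + 3.58352) = 2.13833.
So far: 95.7587.
k=1: B_{2}/(2)! × [f^{(1)}(36) − f^{(1)}(2)] = 1/12 × (0.0277778 − 0.500000) = -0.0393519.
After k=1: 95.7194.
k=2: B_{4}/(4)! × [f^{(3)}(36) − f^{(3)}(2)] = −1/720 × (4.28669e-05 − 0.250000) = 0.000347163.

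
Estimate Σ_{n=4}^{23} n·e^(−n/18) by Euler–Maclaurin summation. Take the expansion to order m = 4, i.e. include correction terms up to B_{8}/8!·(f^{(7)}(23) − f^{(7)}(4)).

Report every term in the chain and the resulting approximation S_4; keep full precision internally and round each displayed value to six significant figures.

The integral term ∫_4^23 x·e^(−x/18) dx = 111.444.
Boundary: ½(f(4) + f(23)) = ½(3.20295 + 6.40908) = 4.80602.
So far: 116.250.
Order-1 term: 1/12 · (-0.0774044 − 0.622796) = -0.0583500.
Partial sum through k=1: 116.192.
Order-2 term: −1/720 · (0.00148120 − 0.00686503) = 7.47755e-06.
Partial sum through k=2: 116.192.
Order-3 term: 1/30240 · (9.88053e-06 − 3.64440e-05) = -8.78421e-10.
Partial sum through k=3: 116.192.
Order-4 term: −1/1209600 · (4.68811e-08 − 1.59567e-07) = 9.31594e-14.

S_4 ≈ 116.192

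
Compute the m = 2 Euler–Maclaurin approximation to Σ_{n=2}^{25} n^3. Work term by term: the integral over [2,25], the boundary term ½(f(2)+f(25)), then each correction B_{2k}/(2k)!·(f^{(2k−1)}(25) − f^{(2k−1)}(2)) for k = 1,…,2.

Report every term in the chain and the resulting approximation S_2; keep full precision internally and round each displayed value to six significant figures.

S_2 ≈ 105624

Integral: ∫_2^25 x^3 dx = 97652.2.
Boundary: ½(f(2) + f(25)) = ½(8.00000 + 15625.0) = 7816.50.
Integral + boundary = 105469.
Correction k=1: B_{2}/2! · (f^{(1)}(25) − f^{(1)}(2)) = 1/12 · (1875.00 − 12.0000) = 155.250.
Partial sum through k=1: 105624.
Correction k=2: B_{4}/4! · (f^{(3)}(25) − f^{(3)}(2)) = −1/720 · (6.00000 − 6.00000) = 0.00000.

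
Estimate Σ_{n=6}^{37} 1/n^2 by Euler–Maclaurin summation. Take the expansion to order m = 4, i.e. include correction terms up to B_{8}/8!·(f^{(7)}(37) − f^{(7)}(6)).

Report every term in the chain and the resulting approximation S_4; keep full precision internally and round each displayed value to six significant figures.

Integral: ∫_6^37 1/x^2 dx = 0.139640.
Boundary: ½(f(6) + f(37)) = ½(0.0277778 + 0.000730460) = 0.0142541.
Running total after boundary: 0.153894.
k=1: B_{2}/(2)! × [f^{(1)}(37) − f^{(1)}(6)] = 1/12 × (-3.94843e-05 − (-0.00925926)) = 0.000768315.
Partial sum through k=1: 0.154662.
k=2: B_{4}/(4)! × [f^{(3)}(37) − f^{(3)}(6)] = −1/720 × (-3.46101e-07 − (-0.00308642)) = -4.28621e-06.
Partial sum through k=2: 0.154658.
k=3: B_{6}/(6)! × [f^{(5)}(37) − f^{(5)}(6)] = 1/30240 × (-7.58439e-09 − (-0.00257202)) = 8.50532e-08.
Partial sum through k=3: 0.154658.
k=4: B_{8}/(8)! × [f^{(7)}(37) − f^{(7)}(6)] = −1/1209600 × (-3.10245e-10 − (-0.00400091)) = -3.30763e-09.

S_4 ≈ 0.154658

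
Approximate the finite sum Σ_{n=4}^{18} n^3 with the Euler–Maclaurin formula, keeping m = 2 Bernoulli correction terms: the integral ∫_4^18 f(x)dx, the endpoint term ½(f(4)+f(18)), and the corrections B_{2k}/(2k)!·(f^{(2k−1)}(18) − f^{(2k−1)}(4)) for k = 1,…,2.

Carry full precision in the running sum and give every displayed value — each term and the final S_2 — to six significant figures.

S_2 ≈ 29205.0

∫_4^18 x^3 dx evaluates to 26180.0.
Boundary: ½(f(4) + f(18)) = ½(64.0000 + 5832.00) = 2948.00.
Running total after boundary: 29128.0.
Order-1 term: 1/12 · (972.000 − 48.0000) = 77.0000.
After k=1: 29205.0.
Order-2 term: −1/720 · (6.00000 − 6.00000) = 0.00000.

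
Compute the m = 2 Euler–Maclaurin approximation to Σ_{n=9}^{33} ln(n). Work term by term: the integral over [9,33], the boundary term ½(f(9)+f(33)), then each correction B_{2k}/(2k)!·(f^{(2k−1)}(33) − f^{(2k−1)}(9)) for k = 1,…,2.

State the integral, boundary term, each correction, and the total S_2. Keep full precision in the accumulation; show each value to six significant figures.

S_2 ≈ 74.4499

∫_9^33 ln(x) dx evaluates to 71.6097.
½[f(9) + f(33)] = ½[2.19722 + 3.49651] = 2.84687.
Running total after boundary: 74.4566.
k=1: B_{2}/(2)! × [f^{(1)}(33) − f^{(1)}(9)] = 1/12 × (0.0303030 − 0.111111) = -0.00673401.
Partial sum through k=1: 74.4499.
k=2: B_{4}/(4)! × [f^{(3)}(33) − f^{(3)}(9)] = −1/720 × (5.56529e-05 − 0.00274348) = 3.73310e-06.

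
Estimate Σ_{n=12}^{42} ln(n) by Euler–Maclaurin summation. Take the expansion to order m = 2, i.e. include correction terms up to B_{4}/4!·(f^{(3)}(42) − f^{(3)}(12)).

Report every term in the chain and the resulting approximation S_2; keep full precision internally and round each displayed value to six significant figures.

Integral: ∫_12^42 ln(x) dx = 97.1632.
Endpoint term: (f(12) + f(42))/2 = (2.48491 + 3.73767)/2 = 3.11129.
Integral + boundary = 100.275.
Order-1 term: 1/12 · (0.0238095 − 0.0833333) = -0.00496032.
Partial sum through k=1: 100.270.
Order-2 term: −1/720 · (2.69949e-05 − 0.00115741) = 1.57002e-06.

S_2 ≈ 100.270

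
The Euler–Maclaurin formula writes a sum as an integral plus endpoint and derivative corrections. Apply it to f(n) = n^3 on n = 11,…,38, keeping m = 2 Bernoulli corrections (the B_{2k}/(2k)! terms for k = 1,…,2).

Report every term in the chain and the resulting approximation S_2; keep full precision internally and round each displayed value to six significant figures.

S_2 ≈ 546056

Integral: ∫_11^38 x^3 dx = 517624.
½[f(11) + f(38)] = ½[1331.00 + 54872.0] = 28101.5.
Integral + boundary = 545725.
Order-1 term: 1/12 · (4332.00 − 363.000) = 330.750.
Partial sum through k=1: 546056.
Order-2 term: −1/720 · (6.00000 − 6.00000) = 0.00000.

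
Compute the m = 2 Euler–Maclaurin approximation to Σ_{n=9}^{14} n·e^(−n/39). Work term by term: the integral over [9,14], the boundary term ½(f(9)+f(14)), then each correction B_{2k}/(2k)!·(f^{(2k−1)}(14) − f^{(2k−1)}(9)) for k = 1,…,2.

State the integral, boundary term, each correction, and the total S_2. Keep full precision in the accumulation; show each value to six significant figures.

∫_9^14 x·e^(−x/39) dx evaluates to 42.6464.
Boundary: ½(f(9) + f(14)) = ½(7.14530 + 9.77749) = 8.46140.
So far: 51.1078.
k=1: B_{2}/(2)! × [f^{(1)}(14) − f^{(1)}(9)] = 1/12 × (0.447687 − 0.610710) = -0.0135852.
Running total after k=1: 51.0942.
k=2: B_{4}/(4)! × [f^{(3)}(14) − f^{(3)}(9)] = −1/720 × (0.00121267 − 0.00144547) = 3.23328e-07.

S_2 ≈ 51.0942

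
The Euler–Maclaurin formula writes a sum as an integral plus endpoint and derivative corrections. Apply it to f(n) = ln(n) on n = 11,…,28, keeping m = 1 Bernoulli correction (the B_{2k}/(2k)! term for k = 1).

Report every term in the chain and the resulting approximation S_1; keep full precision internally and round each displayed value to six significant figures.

The integral term ∫_11^28 ln(x) dx = 49.9249.
Endpoint term: (f(11) + f(28))/2 = (2.39790 + 3.33220)/2 = 2.86505.
Integral + boundary = 52.7899.
k=1: B_{2}/(2)! × [f^{(1)}(28) − f^{(1)}(11)] = 1/12 × (0.0357143 − 0.0909091) = -0.00459957.

S_1 ≈ 52.7853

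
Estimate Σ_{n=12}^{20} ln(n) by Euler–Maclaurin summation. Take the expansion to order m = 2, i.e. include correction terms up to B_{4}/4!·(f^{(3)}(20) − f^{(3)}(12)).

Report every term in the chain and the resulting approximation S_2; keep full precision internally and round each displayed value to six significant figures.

S_2 ≈ 24.8333

∫_12^20 ln(x) dx evaluates to 22.0958.
½[f(12) + f(20)] = ½[2.48491 + 2.99573] = 2.74032.
So far: 24.8361.
Correction k=1: B_{2}/2! · (f^{(1)}(20) − f^{(1)}(12)) = 1/12 · (0.0500000 − 0.0833333) = -0.00277778.
After k=1: 24.8333.
Correction k=2: B_{4}/4! · (f^{(3)}(20) − f^{(3)}(12)) = −1/720 · (0.000250000 − 0.00115741) = 1.26029e-06.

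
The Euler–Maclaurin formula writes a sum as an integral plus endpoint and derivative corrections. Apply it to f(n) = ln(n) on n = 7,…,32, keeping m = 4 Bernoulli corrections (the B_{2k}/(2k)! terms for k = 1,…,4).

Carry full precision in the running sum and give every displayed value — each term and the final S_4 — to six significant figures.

S_4 ≈ 74.9787

Integral: ∫_7^32 ln(x) dx = 72.2822.
½[f(7) + f(32)] = ½[1.94591 + 3.46574] = 2.70582.
So far: 74.9880.
Correction k=1: B_{2}/2! · (f^{(1)}(32) − f^{(1)}(7)) = 1/12 · (0.0312500 − 0.142857) = -0.00930060.
Running total after k=1: 74.9787.
Correction k=2: B_{4}/4! · (f^{(3)}(32) − f^{(3)}(7)) = −1/720 · (6.10352e-05 − 0.00583090) = 8.01371e-06.
Running total after k=2: 74.9787.
Correction k=3: B_{6}/6! · (f^{(5)}(32) − f^{(5)}(7)) = 1/30240 · (7.15256e-07 − 0.00142798) = -4.71978e-08.
Running total after k=3: 74.9787.
Correction k=4: B_{8}/8! · (f^{(7)}(32) − f^{(7)}(7)) = −1/1209600 · (2.09548e-08 − 0.000874271) = 7.22760e-10.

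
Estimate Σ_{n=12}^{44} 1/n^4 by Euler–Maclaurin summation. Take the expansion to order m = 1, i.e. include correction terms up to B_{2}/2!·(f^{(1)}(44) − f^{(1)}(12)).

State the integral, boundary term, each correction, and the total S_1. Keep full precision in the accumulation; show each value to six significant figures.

∫_12^44 1/x^4 dx evaluates to 0.000188988.
Endpoint term: (f(12) + f(44))/2 = (4.82253e-05 + 2.66802e-07)/2 = 2.42461e-05.
Integral + boundary = 0.000213234.
Order-1 term: 1/12 · (-2.42547e-08 − (-1.60751e-05)) = 1.33757e-06.

S_1 ≈ 0.000214572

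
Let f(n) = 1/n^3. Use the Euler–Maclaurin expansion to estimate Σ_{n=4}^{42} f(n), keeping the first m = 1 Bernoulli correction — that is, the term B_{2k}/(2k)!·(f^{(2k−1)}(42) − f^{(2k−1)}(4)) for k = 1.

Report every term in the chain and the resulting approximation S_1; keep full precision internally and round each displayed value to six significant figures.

S_1 ≈ 0.0397623

∫_4^42 1/x^3 dx evaluates to 0.0309666.
Boundary: ½(f(4) + f(42)) = ½(0.0156250 + 1.34975e-05) = 0.00781925.
So far: 0.0387858.
Correction k=1: B_{2}/2! · (f^{(1)}(42) − f^{(1)}(4)) = 1/12 · (-9.64104e-07 − (-0.0117188)) = 0.000976482.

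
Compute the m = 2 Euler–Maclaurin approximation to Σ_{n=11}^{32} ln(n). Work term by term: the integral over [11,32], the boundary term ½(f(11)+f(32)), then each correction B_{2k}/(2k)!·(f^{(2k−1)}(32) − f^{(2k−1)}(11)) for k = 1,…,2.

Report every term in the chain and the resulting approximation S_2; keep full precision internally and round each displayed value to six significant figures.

∫_11^32 ln(x) dx evaluates to 63.5267.
Boundary: ½(f(11) + f(32)) = ½(2.39790 + 3.46574) = 2.93182.
Running total after boundary: 66.4585.
Correction k=1: B_{2}/2! · (f^{(1)}(32) − f^{(1)}(11)) = 1/12 · (0.0312500 − 0.0909091) = -0.00497159.
Running total after k=1: 66.4535.
Correction k=2: B_{4}/4! · (f^{(3)}(32) − f^{(3)}(11)) = −1/720 · (6.10352e-05 − 0.00150263) = 2.00221e-06.

S_2 ≈ 66.4535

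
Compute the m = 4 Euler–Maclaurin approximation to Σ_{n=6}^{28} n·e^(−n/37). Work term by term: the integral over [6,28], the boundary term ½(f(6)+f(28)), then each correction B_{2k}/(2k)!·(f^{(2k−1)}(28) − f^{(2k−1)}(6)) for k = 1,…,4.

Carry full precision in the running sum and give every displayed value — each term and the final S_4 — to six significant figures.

S_4 ≈ 233.511

∫_6^28 x·e^(−x/37) dx evaluates to 224.441.
Boundary: ½(f(6) + f(28)) = ½(5.10182 + 13.1372) = 9.11951.
So far: 233.561.
Correction k=1: B_{2}/2! · (f^{(1)}(28) − f^{(1)}(6)) = 1/12 · (0.114126 − 0.712416) = -0.0498575.
Partial sum through k=1: 233.511.
Correction k=2: B_{4}/4! · (f^{(3)}(28) − f^{(3)}(6)) = −1/720 · (0.000768808 − 0.00176262) = 1.38029e-06.
Partial sum through k=2: 233.511.
Correction k=3: B_{6}/6! · (f^{(5)}(28) − f^{(5)}(6)) = 1/30240 · (1.06227e-06 − 2.19492e-06) = -3.74552e-11.
Partial sum through k=3: 233.511.
Correction k=4: B_{8}/8! · (f^{(7)}(28) − f^{(7)}(6)) = −1/1209600 · (1.14168e-09 − 2.26612e-09) = 9.29594e-16.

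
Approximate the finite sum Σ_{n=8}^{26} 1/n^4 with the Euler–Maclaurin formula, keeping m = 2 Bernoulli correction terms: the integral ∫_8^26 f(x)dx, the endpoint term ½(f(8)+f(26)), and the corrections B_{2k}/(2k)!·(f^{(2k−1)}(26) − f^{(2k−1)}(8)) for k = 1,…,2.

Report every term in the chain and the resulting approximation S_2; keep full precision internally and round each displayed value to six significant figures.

S_2 ≈ 0.000765306

∫_8^26 1/x^4 dx evaluates to 0.000632076.
½[f(8) + f(26)] = ½[0.000244141 + 2.18830e-06] = 0.000123164.
Integral + boundary = 0.000755241.
Order-1 term: 1/12 · (-3.36661e-07 − (-0.000122070)) = 1.01445e-05.
Running total after k=1: 0.000765385.
Order-2 term: −1/720 · (-1.49406e-08 − (-5.72205e-05)) = -7.94521e-08.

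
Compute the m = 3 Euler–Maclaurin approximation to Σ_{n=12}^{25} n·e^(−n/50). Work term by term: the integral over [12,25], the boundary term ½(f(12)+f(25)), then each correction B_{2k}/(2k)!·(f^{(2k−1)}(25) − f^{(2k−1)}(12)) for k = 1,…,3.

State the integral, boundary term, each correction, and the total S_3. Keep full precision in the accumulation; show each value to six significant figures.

S_3 ≈ 176.333

∫_12^25 x·e^(−x/50) dx evaluates to 164.056.
Endpoint term: (f(12) + f(25))/2 = (9.43953 + 15.1633)/2 = 12.3014.
Running total after boundary: 176.358.
k=1: B_{2}/(2)! × [f^{(1)}(25) − f^{(1)}(12)] = 1/12 × (0.303265 − 0.597837) = -0.0245477.
Running total after k=1: 176.333.
k=2: B_{4}/(4)! × [f^{(3)}(25) − f^{(3)}(12)] = −1/720 × (0.000606531 − 0.000868437) = 3.63759e-07.
Running total after k=2: 176.333.
k=3: B_{6}/(6)! × [f^{(5)}(25) − f^{(5)}(12)] = 1/30240 × (4.36702e-07 − 5.99096e-07) = -5.37016e-12.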